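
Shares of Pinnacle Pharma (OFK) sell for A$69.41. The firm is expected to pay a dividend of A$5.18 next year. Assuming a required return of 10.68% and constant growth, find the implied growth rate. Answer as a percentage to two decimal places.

3.22%

From P₀ = D₁/(r − g), the implied growth is g = r − D₁/P₀.
g = 0.1068 − 5.18/69.41 = 0.1068 − 0.07463 = 0.03217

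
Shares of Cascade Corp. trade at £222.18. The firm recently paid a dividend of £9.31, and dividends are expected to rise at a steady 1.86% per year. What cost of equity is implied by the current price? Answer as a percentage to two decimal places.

Rearranging the constant-growth DDM: r = D₁/P₀ + g.
D₁ = 9.31 × (1 + 0.0186) = 9.4832.
r = 9.4832 / 222.18 + 0.0186 = 0.04268 + 0.0186 = 0.06128

6.13%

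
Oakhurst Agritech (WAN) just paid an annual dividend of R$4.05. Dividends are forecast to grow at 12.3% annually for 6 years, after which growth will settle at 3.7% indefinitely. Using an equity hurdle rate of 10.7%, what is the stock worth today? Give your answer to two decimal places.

R$90.95

Two-stage DDM. Project D₁…D_6 at 0.123, terminal growth 0.037, discount at r = 0.107.
D_1 = 4.5481
D_2 = 5.1076
D_3 = 5.7358
D_4 = 6.4413
D_5 = 7.2336
D_6 = 8.1233
Terminal value at t=6: TV = D_7/(r−g) = 8.4239/(0.107−0.037) = 120.3412
P₀ = 4.5481/(1+0.107)^1 + 5.1076/(1+0.107)^2 + 5.7358/(1+0.107)^3 + 6.4413/(1+0.107)^4 + 7.2336/(1+0.107)^5 + 8.1233/(1+0.107)^6 + 120.3412/(1+0.107)^6 = 90.9519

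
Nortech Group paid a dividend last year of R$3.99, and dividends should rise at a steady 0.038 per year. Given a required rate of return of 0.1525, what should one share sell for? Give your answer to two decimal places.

R$36.17

Gordon growth model: P₀ = D₁/(r − g). D₁ = 3.99 × (1 + 0.038) = 4.1416.
P₀ = 4.1416 / (0.1525 − 0.038) = 4.1416 / 0.1145 = 36.1714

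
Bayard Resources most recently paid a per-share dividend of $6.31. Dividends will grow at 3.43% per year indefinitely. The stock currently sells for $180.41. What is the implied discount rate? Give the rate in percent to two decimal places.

Rearranging the constant-growth DDM: r = D₁/P₀ + g.
D₁ = 6.31 × (1 + 0.0343) = 6.5264.
r = 6.5264 / 180.41 + 0.0343 = 0.03618 + 0.0343 = 0.07048

7.05%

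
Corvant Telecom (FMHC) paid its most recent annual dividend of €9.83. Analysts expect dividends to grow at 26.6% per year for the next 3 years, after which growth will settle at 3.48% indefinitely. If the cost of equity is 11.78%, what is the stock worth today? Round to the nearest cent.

Two-stage DDM. Project D₁…D_3 at 0.266, terminal growth 0.0348, discount at r = 0.1178.
D_1 = 12.4448
D_2 = 15.7551
D_3 = 19.9459
Terminal value at t=3: TV = D_4/(r−g) = 20.6401/(0.1178−0.0348) = 248.6755
P₀ = 12.4448/(1+0.1178)^1 + 15.7551/(1+0.1178)^2 + 19.9459/(1+0.1178)^3 + 248.6755/(1+0.1178)^3 = 216.0732

€216.07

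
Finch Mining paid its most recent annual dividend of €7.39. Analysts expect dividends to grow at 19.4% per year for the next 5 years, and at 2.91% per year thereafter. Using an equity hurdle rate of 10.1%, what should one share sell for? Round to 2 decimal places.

€206.09

Two-stage DDM. Project D₁…D_5 at 0.194, terminal growth 0.0291, discount at r = 0.101.
D_1 = 8.8237
D_2 = 10.5355
D_3 = 12.5793
D_4 = 15.0197
D_5 = 17.9335
Terminal value at t=5: TV = D_6/(r−g) = 18.4554/(0.101−0.0291) = 256.6816
P₀ = 8.8237/(1+0.101)^1 + 10.5355/(1+0.101)^2 + 12.5793/(1+0.101)^3 + 15.0197/(1+0.101)^4 + 17.9335/(1+0.101)^5 + 256.6816/(1+0.101)^5 = 206.0936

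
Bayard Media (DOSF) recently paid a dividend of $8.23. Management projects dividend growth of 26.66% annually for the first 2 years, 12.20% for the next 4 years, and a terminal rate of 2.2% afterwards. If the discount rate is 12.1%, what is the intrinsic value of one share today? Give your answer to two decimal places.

Three-stage DDM. Project D₁…D_6; terminal Gordon value at t=6 with g = 0.022; discount at r = 0.121.
D_1 = 10.4241
D_2 = 13.2032
D_3 = 14.8140
D_4 = 16.6213
D_5 = 18.6491
D_6 = 20.9243
TV_6 = 21.3846/(0.121−0.022) = 216.0061
P₀ = Σ Dₜ/(1+r)ᵗ + TV_6/(1+r)^6 = 170.7774

$170.78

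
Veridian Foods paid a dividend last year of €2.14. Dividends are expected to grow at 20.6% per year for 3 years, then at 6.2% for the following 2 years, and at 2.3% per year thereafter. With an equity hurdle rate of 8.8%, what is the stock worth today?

€57.24

Three-stage DDM. Project D₁…D_5; terminal Gordon value at t=5 with g = 0.023; discount at r = 0.088.
D_1 = 2.5808
D_2 = 3.1125
D_3 = 3.7537
D_4 = 3.9864
D_5 = 4.2336
TV_5 = 4.3309/(0.088−0.023) = 66.6296
P₀ = Σ Dₜ/(1+r)ᵗ + TV_5/(1+r)^5 = 57.2419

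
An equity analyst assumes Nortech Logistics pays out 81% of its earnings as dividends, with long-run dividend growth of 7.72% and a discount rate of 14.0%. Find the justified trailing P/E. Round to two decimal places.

13.89

Justified trailing P/E = b(1+g)/(r−g) = 0.81×(1+0.0772)/(0.14−0.0772) = 13.8938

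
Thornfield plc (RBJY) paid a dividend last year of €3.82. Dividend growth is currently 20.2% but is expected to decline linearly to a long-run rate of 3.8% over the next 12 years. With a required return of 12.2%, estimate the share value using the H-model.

€91.95

H-model: P₀ = D₀[(1+g_L) + H(g_S−g_L)]/(r−g_L), with H = 12/2 = 6.
P₀ = 3.82 × [(1+0.038) + 6×(0.202−0.038)] / (0.122−0.038)
   = 3.82 × 2.0220 / 0.084 = 91.9529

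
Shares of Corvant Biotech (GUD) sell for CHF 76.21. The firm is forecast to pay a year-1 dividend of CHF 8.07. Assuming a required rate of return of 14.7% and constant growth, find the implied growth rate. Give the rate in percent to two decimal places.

From P₀ = D₁/(r − g), the implied growth is g = r − D₁/P₀.
g = 0.147 − 8.07/76.21 = 0.147 − 0.10589 = 0.04111

4.11%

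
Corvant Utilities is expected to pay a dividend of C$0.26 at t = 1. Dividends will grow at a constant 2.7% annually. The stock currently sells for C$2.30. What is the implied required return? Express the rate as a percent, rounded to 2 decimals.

14.00%

Rearranging the constant-growth DDM: r = D₁/P₀ + g.
r = 0.2600 / 2.30 + 0.027 = 0.11304 + 0.027 = 0.14004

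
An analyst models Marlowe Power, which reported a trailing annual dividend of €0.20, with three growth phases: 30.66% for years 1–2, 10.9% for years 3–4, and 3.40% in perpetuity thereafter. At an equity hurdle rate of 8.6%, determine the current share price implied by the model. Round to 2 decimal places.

Three-stage DDM. Project D₁…D_4; terminal Gordon value at t=4 with g = 0.034; discount at r = 0.086.
D_1 = 0.2613
D_2 = 0.3414
D_3 = 0.3787
D_4 = 0.4199
TV_4 = 0.4342/(0.086−0.034) = 8.3502
P₀ = Σ Dₜ/(1+r)ᵗ + TV_4/(1+r)^4 = 7.1308

€7.13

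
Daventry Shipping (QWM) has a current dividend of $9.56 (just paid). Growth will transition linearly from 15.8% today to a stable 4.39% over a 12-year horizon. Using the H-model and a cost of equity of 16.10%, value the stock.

$141.11

H-model: P₀ = D₀[(1+g_L) + H(g_S−g_L)]/(r−g_L), with H = 12/2 = 6.
P₀ = 9.56 × [(1+0.0439) + 6×(0.158−0.0439)] / (0.161−0.0439)
   = 9.56 × 1.7285 / 0.1171 = 141.1141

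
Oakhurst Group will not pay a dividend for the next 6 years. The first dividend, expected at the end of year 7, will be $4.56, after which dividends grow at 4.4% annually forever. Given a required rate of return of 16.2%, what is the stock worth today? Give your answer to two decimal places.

$15.70

Deferred-dividend DDM. At t=6 the remaining stream is a growing perpetuity with first payment D_7 = 4.56.
V_6 = D_7/(r−g) = 4.56/(0.162−0.044) = 38.6441
P₀ = V_6/(1+r)^6 = 38.6441/(1+0.162)^6 = 15.6981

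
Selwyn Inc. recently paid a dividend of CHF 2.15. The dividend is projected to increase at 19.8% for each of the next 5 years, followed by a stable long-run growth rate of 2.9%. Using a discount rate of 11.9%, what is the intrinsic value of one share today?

Two-stage DDM. Project D₁…D_5 at 0.198, terminal growth 0.029, discount at r = 0.119.
D_1 = 2.5757
D_2 = 3.0857
D_3 = 3.6967
D_4 = 4.4286
D_5 = 5.3055
Terminal value at t=5: TV = D_6/(r−g) = 5.4593/(0.119−0.029) = 60.6590
P₀ = 2.5757/(1+0.119)^1 + 3.0857/(1+0.119)^2 + 3.6967/(1+0.119)^3 + 4.4286/(1+0.119)^4 + 5.3055/(1+0.119)^5 + 60.6590/(1+0.119)^5 = 47.8264

CHF 47.83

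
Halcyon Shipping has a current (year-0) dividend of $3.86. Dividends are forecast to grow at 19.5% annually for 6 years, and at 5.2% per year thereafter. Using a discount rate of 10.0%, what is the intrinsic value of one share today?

$170.32

Two-stage DDM. Project D₁…D_6 at 0.195, terminal growth 0.052, discount at r = 0.1.
D_1 = 4.6127
D_2 = 5.5122
D_3 = 6.5871
D_4 = 7.8715
D_5 = 9.4065
D_6 = 11.2407
Terminal value at t=6: TV = D_7/(r−g) = 11.8253/(0.1−0.052) = 246.3595
P₀ = 4.6127/(1+0.1)^1 + 5.5122/(1+0.1)^2 + 6.5871/(1+0.1)^3 + 7.8715/(1+0.1)^4 + 9.4065/(1+0.1)^5 + 11.2407/(1+0.1)^6 + 246.3595/(1+0.1)^6 = 170.3235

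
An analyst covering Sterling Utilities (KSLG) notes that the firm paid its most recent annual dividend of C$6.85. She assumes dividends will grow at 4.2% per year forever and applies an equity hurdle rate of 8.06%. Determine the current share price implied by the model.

Gordon growth model: P₀ = D₁/(r − g). D₁ = 6.85 × (1 + 0.042) = 7.1377.
P₀ = 7.1377 / (0.0806 − 0.042) = 7.1377 / 0.0386 = 184.9145

C$184.91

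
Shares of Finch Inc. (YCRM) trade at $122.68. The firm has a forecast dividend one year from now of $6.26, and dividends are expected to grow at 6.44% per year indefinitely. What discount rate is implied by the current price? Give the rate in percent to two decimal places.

Rearranging the constant-growth DDM: r = D₁/P₀ + g.
r = 6.2600 / 122.68 + 0.0644 = 0.05103 + 0.0644 = 0.11543

11.54%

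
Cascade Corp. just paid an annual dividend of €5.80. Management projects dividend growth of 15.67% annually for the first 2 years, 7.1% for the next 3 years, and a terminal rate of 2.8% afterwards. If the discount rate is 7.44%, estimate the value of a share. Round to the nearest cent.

Three-stage DDM. Project D₁…D_5; terminal Gordon value at t=5 with g = 0.028; discount at r = 0.0744.
D_1 = 6.7089
D_2 = 7.7601
D_3 = 8.3111
D_4 = 8.9012
D_5 = 9.5332
TV_5 = 9.8001/(0.0744−0.028) = 211.2093
P₀ = Σ Dₜ/(1+r)ᵗ + TV_5/(1+r)^5 = 180.5382

€180.54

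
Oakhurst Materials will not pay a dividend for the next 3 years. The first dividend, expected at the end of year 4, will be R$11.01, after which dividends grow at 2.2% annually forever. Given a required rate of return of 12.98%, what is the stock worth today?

R$70.82

Deferred-dividend DDM. At t=3 the remaining stream is a growing perpetuity with first payment D_4 = 11.01.
V_3 = D_4/(r−g) = 11.01/(0.1298−0.022) = 102.1336
P₀ = V_3/(1+r)^3 = 102.1336/(1+0.1298)^3 = 70.8213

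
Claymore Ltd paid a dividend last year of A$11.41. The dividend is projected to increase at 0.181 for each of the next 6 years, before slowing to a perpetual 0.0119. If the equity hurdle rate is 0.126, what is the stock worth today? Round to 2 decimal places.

Two-stage DDM. Project D₁…D_6 at 0.181, terminal growth 0.0119, discount at r = 0.126.
D_1 = 13.4752
D_2 = 15.9142
D_3 = 18.7947
D_4 = 22.1965
D_5 = 26.2141
D_6 = 30.9589
Terminal value at t=6: TV = D_7/(r−g) = 31.3273/(0.126−0.0119) = 274.5598
P₀ = 13.4752/(1+0.126)^1 + 15.9142/(1+0.126)^2 + 18.7947/(1+0.126)^3 + 22.1965/(1+0.126)^4 + 26.2141/(1+0.126)^5 + 30.9589/(1+0.126)^6 + 274.5598/(1+0.126)^6 = 215.8767

A$215.88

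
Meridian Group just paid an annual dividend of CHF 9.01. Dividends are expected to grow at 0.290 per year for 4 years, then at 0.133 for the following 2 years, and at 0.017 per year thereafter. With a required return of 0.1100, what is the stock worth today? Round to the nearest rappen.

CHF 274.38

Three-stage DDM. Project D₁…D_6; terminal Gordon value at t=6 with g = 0.017; discount at r = 0.11.
D_1 = 11.6229
D_2 = 14.9935
D_3 = 19.3417
D_4 = 24.9508
D_5 = 28.2692
D_6 = 32.0290
TV_6 = 32.5735/(0.11−0.017) = 350.2527
P₀ = Σ Dₜ/(1+r)ᵗ + TV_6/(1+r)^6 = 274.3783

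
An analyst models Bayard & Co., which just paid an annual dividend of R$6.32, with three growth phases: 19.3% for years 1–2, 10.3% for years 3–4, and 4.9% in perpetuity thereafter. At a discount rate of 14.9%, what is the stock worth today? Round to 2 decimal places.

Three-stage DDM. Project D₁…D_4; terminal Gordon value at t=4 with g = 0.049; discount at r = 0.149.
D_1 = 7.5398
D_2 = 8.9949
D_3 = 9.9214
D_4 = 10.9433
TV_4 = 11.4795/(0.149−0.049) = 114.7954
P₀ = Σ Dₜ/(1+r)ᵗ + TV_4/(1+r)^4 = 92.0580

R$92.06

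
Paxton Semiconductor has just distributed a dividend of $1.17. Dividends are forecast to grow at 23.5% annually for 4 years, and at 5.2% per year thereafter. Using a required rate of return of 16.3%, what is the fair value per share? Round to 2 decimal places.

Two-stage DDM. Project D₁…D_4 at 0.235, terminal growth 0.052, discount at r = 0.163.
D_1 = 1.4449
D_2 = 1.7845
D_3 = 2.2039
D_4 = 2.7218
Terminal value at t=4: TV = D_5/(r−g) = 2.8633/(0.163−0.052) = 25.7956
P₀ = 1.4449/(1+0.163)^1 + 1.7845/(1+0.163)^2 + 2.2039/(1+0.163)^3 + 2.7218/(1+0.163)^4 + 25.7956/(1+0.163)^4 = 19.5509

$19.55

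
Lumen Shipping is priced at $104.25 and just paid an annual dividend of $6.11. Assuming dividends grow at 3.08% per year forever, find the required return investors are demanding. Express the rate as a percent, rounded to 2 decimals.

9.12%

Rearranging the constant-growth DDM: r = D₁/P₀ + g.
D₁ = 6.11 × (1 + 0.0308) = 6.2982.
r = 6.2982 / 104.25 + 0.0308 = 0.06041 + 0.0308 = 0.09121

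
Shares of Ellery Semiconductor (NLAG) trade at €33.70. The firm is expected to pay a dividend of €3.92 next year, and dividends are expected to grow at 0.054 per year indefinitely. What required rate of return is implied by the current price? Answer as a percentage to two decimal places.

Rearranging the constant-growth DDM: r = D₁/P₀ + g.
r = 3.9200 / 33.70 + 0.054 = 0.11632 + 0.054 = 0.17032

17.03%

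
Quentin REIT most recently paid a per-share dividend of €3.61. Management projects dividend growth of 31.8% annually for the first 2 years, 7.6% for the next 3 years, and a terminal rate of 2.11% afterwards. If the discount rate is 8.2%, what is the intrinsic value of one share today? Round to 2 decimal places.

€113.97

Three-stage DDM. Project D₁…D_5; terminal Gordon value at t=5 with g = 0.0211; discount at r = 0.082.
D_1 = 4.7580
D_2 = 6.2710
D_3 = 6.7476
D_4 = 7.2604
D_5 = 7.8122
TV_5 = 7.9771/(0.082−0.0211) = 130.9863
P₀ = Σ Dₜ/(1+r)ᵗ + TV_5/(1+r)^5 = 113.9721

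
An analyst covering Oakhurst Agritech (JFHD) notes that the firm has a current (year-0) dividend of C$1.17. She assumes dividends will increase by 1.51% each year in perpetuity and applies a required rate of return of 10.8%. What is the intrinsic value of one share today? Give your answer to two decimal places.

C$12.78

Gordon growth model: P₀ = D₁/(r − g). D₁ = 1.17 × (1 + 0.0151) = 1.1877.
P₀ = 1.1877 / (0.108 − 0.0151) = 1.1877 / 0.0929 = 12.7844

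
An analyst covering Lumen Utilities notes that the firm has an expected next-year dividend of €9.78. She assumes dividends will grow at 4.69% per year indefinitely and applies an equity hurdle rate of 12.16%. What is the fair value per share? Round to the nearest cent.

Gordon growth model: P₀ = D₁/(r − g), with D₁ = 9.78 given directly.
P₀ = 9.7800 / (0.1216 − 0.0469) = 9.7800 / 0.0747 = 130.9237

€130.92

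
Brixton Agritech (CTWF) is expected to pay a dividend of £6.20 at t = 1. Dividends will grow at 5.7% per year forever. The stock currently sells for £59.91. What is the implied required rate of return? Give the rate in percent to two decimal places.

16.05%

Rearranging the constant-growth DDM: r = D₁/P₀ + g.
r = 6.2000 / 59.91 + 0.057 = 0.10349 + 0.057 = 0.16049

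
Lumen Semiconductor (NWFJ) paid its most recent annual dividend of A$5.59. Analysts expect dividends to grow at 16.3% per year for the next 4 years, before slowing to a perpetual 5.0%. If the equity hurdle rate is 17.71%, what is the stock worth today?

Two-stage DDM. Project D₁…D_4 at 0.163, terminal growth 0.05, discount at r = 0.1771.
D_1 = 6.5012
D_2 = 7.5609
D_3 = 8.7933
D_4 = 10.2266
Terminal value at t=4: TV = D_5/(r−g) = 10.7379/(0.1771−0.05) = 84.4840
P₀ = 6.5012/(1+0.1771)^1 + 7.5609/(1+0.1771)^2 + 8.7933/(1+0.1771)^3 + 10.2266/(1+0.1771)^4 + 84.4840/(1+0.1771)^4 = 65.7053

A$65.71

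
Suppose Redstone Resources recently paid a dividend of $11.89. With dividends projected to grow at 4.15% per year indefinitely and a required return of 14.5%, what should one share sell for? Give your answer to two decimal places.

$119.65

Gordon growth model: P₀ = D₁/(r − g). D₁ = 11.89 × (1 + 0.0415) = 12.3834.
P₀ = 12.3834 / (0.145 − 0.0415) = 12.3834 / 0.1035 = 119.6467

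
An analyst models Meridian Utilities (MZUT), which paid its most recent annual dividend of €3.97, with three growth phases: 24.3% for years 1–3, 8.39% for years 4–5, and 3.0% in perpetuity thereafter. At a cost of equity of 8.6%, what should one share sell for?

Three-stage DDM. Project D₁…D_5; terminal Gordon value at t=5 with g = 0.03; discount at r = 0.086.
D_1 = 4.9347
D_2 = 6.1338
D_3 = 7.6244
D_4 = 8.2641
D_5 = 8.9574
TV_5 = 9.2261/(0.086−0.03) = 164.7523
P₀ = Σ Dₜ/(1+r)ᵗ + TV_5/(1+r)^5 = 136.6326

€136.63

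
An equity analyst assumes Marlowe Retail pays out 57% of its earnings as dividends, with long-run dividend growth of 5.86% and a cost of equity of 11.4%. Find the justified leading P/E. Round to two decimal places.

10.29

Justified leading P/E = b/(r−g) = 0.57/(0.114−0.0586) = 10.2888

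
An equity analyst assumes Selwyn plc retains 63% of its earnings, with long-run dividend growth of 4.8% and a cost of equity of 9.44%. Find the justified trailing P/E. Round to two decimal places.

8.36

Payout ratio b = 1 − 0.63 = 0.37.
Justified trailing P/E = b(1+g)/(r−g) = 0.37×(1+0.048)/(0.0944−0.048) = 8.3569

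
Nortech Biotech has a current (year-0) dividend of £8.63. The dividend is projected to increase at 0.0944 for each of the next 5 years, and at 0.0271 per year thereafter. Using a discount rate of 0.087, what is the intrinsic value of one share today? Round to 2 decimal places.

Two-stage DDM. Project D₁…D_5 at 0.0944, terminal growth 0.0271, discount at r = 0.087.
D_1 = 9.4447
D_2 = 10.3362
D_3 = 11.3120
D_4 = 12.3798
D_5 = 13.5485
Terminal value at t=5: TV = D_6/(r−g) = 13.9157/(0.087−0.0271) = 232.3149
P₀ = 9.4447/(1+0.087)^1 + 10.3362/(1+0.087)^2 + 11.3120/(1+0.087)^3 + 12.3798/(1+0.087)^4 + 13.5485/(1+0.087)^5 + 232.3149/(1+0.087)^5 = 197.1232

£197.12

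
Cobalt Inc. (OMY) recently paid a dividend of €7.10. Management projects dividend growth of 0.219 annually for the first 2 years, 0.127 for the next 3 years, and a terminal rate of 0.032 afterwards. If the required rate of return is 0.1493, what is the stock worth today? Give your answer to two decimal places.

Three-stage DDM. Project D₁…D_5; terminal Gordon value at t=5 with g = 0.032; discount at r = 0.1493.
D_1 = 8.6549
D_2 = 10.5503
D_3 = 11.8902
D_4 = 13.4003
D_5 = 15.1021
TV_5 = 15.5854/(0.1493−0.032) = 132.8676
P₀ = Σ Dₜ/(1+r)ᵗ + TV_5/(1+r)^5 = 104.8219

€104.82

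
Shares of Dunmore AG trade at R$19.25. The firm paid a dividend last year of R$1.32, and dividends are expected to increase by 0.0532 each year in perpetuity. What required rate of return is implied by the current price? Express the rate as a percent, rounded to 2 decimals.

Rearranging the constant-growth DDM: r = D₁/P₀ + g.
D₁ = 1.32 × (1 + 0.0532) = 1.3902.
r = 1.3902 / 19.25 + 0.0532 = 0.07222 + 0.0532 = 0.12542

12.54%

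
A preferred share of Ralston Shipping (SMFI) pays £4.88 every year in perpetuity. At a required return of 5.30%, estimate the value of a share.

£92.08

Zero-growth DDM (perpetuity): P₀ = D/r = 4.88 / 0.053 = 92.0755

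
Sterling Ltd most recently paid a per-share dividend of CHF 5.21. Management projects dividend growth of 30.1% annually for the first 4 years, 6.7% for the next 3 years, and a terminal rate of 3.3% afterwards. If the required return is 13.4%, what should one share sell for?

Three-stage DDM. Project D₁…D_7; terminal Gordon value at t=7 with g = 0.033; discount at r = 0.134.
D_1 = 6.7782
D_2 = 8.8185
D_3 = 11.4728
D_4 = 14.9261
D_5 = 15.9262
D_6 = 16.9932
D_7 = 18.1318
TV_7 = 18.7301/(0.134−0.033) = 185.4467
P₀ = Σ Dₜ/(1+r)ᵗ + TV_7/(1+r)^7 = 130.6308

CHF 130.63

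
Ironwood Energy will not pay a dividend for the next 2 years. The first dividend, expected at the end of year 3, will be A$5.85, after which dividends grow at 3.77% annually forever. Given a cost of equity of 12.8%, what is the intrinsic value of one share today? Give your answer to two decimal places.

A$50.92

Deferred-dividend DDM. At t=2 the remaining stream is a growing perpetuity with first payment D_3 = 5.85.
V_2 = D_3/(r−g) = 5.85/(0.128−0.0377) = 64.7841
P₀ = V_2/(1+r)^2 = 64.7841/(1+0.128)^2 = 50.9155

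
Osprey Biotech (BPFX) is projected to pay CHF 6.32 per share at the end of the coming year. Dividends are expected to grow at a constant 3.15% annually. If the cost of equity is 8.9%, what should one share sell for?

CHF 109.91

Gordon growth model: P₀ = D₁/(r − g), with D₁ = 6.32 given directly.
P₀ = 6.3200 / (0.089 − 0.0315) = 6.3200 / 0.0575 = 109.9130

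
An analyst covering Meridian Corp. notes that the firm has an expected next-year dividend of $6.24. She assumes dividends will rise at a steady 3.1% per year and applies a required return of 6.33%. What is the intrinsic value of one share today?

Gordon growth model: P₀ = D₁/(r − g), with D₁ = 6.24 given directly.
P₀ = 6.2400 / (0.0633 − 0.031) = 6.2400 / 0.0323 = 193.1889

$193.19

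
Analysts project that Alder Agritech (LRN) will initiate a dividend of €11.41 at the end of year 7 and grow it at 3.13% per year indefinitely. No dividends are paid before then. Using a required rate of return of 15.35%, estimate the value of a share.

Deferred-dividend DDM. At t=6 the remaining stream is a growing perpetuity with first payment D_7 = 11.41.
V_6 = D_7/(r−g) = 11.41/(0.1535−0.0313) = 93.3715
P₀ = V_6/(1+r)^6 = 93.3715/(1+0.1535)^6 = 39.6377

€39.64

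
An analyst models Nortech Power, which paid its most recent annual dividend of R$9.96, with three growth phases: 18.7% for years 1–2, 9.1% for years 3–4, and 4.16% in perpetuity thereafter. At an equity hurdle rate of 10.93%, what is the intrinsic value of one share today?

R$214.03

Three-stage DDM. Project D₁…D_4; terminal Gordon value at t=4 with g = 0.0416; discount at r = 0.1093.
D_1 = 11.8225
D_2 = 14.0333
D_3 = 15.3104
D_4 = 16.7036
TV_4 = 17.3985/(0.1093−0.0416) = 256.9938
P₀ = Σ Dₜ/(1+r)ᵗ + TV_4/(1+r)^4 = 214.0262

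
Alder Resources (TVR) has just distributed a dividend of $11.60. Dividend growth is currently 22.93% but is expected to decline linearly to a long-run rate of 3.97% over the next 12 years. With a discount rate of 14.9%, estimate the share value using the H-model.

$231.08

H-model: P₀ = D₀[(1+g_L) + H(g_S−g_L)]/(r−g_L), with H = 12/2 = 6.
P₀ = 11.60 × [(1+0.0397) + 6×(0.2293−0.0397)] / (0.149−0.0397)
   = 11.60 × 2.1773 / 0.1093 = 231.0767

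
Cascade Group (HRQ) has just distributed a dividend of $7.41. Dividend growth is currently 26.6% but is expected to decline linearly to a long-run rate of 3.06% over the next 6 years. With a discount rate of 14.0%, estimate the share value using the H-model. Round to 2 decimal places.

H-model: P₀ = D₀[(1+g_L) + H(g_S−g_L)]/(r−g_L), with H = 6/2 = 3.
P₀ = 7.41 × [(1+0.0306) + 3×(0.266−0.0306)] / (0.14−0.0306)
   = 7.41 × 1.7368 / 0.1094 = 117.6388

$117.64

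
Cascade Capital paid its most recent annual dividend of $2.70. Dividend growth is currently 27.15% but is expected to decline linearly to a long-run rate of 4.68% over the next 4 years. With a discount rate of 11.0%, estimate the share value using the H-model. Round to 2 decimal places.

$63.92

H-model: P₀ = D₀[(1+g_L) + H(g_S−g_L)]/(r−g_L), with H = 4/2 = 2.
P₀ = 2.70 × [(1+0.0468) + 2×(0.2715−0.0468)] / (0.11−0.0468)
   = 2.70 × 1.4962 / 0.0632 = 63.9199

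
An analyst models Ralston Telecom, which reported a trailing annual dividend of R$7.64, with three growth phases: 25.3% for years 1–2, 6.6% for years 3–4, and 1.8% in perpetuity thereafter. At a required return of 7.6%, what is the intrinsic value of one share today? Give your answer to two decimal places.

R$218.17

Three-stage DDM. Project D₁…D_4; terminal Gordon value at t=4 with g = 0.018; discount at r = 0.076.
D_1 = 9.5729
D_2 = 11.9949
D_3 = 12.7865
D_4 = 13.6304
TV_4 = 13.8758/(0.076−0.018) = 239.2377
P₀ = Σ Dₜ/(1+r)ᵗ + TV_4/(1+r)^4 = 218.1659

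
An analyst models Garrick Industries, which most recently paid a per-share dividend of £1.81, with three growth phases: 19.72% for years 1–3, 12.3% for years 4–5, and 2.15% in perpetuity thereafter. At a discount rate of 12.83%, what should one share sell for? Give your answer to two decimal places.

£30.90

Three-stage DDM. Project D₁…D_5; terminal Gordon value at t=5 with g = 0.0215; discount at r = 0.1283.
D_1 = 2.1669
D_2 = 2.5943
D_3 = 3.1058
D_4 = 3.4879
D_5 = 3.9169
TV_5 = 4.0011/(0.1283−0.0215) = 37.4632
P₀ = Σ Dₜ/(1+r)ᵗ + TV_5/(1+r)^5 = 30.9018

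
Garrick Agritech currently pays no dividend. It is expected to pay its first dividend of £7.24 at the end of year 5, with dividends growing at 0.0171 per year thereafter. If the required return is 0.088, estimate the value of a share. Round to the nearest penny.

£72.87

Deferred-dividend DDM. At t=4 the remaining stream is a growing perpetuity with first payment D_5 = 7.24.
V_4 = D_5/(r−g) = 7.24/(0.088−0.0171) = 102.1157
P₀ = V_4/(1+r)^4 = 102.1157/(1+0.088)^4 = 72.8747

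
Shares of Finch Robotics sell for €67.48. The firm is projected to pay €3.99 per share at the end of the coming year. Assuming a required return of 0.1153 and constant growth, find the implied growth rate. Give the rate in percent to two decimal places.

5.62%

From P₀ = D₁/(r − g), the implied growth is g = r − D₁/P₀.
g = 0.1153 − 3.99/67.48 = 0.1153 − 0.05913 = 0.05617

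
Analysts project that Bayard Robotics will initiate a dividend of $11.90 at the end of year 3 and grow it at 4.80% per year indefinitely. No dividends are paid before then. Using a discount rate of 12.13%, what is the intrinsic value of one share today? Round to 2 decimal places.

Deferred-dividend DDM. At t=2 the remaining stream is a growing perpetuity with first payment D_3 = 11.90.
V_2 = D_3/(r−g) = 11.90/(0.1213−0.048) = 162.3465
P₀ = V_2/(1+r)^2 = 162.3465/(1+0.1213)^2 = 129.1217

$129.12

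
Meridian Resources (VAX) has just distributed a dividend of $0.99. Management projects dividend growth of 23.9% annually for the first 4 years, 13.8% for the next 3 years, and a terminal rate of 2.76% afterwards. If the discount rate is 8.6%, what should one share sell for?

$45.05

Three-stage DDM. Project D₁…D_7; terminal Gordon value at t=7 with g = 0.0276; discount at r = 0.086.
D_1 = 1.2266
D_2 = 1.5198
D_3 = 1.8830
D_4 = 2.3330
D_5 = 2.6550
D_6 = 3.0214
D_7 = 3.4383
TV_7 = 3.5332/(0.086−0.0276) = 60.5004
P₀ = Σ Dₜ/(1+r)ᵗ + TV_7/(1+r)^7 = 45.0533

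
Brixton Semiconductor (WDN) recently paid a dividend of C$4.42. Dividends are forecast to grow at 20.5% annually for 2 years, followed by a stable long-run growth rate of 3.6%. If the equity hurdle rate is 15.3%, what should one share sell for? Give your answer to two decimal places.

Two-stage DDM. Project D₁…D_2 at 0.205, terminal growth 0.036, discount at r = 0.153.
D_1 = 5.3261
D_2 = 6.4180
Terminal value at t=2: TV = D_3/(r−g) = 6.6490/(0.153−0.036) = 56.8290
P₀ = 5.3261/(1+0.153)^1 + 6.4180/(1+0.153)^2 + 56.8290/(1+0.153)^2 = 52.1946

C$52.19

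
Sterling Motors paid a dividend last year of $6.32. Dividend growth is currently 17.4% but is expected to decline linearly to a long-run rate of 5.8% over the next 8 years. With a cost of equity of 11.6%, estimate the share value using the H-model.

$165.85

H-model: P₀ = D₀[(1+g_L) + H(g_S−g_L)]/(r−g_L), with H = 8/2 = 4.
P₀ = 6.32 × [(1+0.058) + 4×(0.174−0.058)] / (0.116−0.058)
   = 6.32 × 1.5220 / 0.058 = 165.8455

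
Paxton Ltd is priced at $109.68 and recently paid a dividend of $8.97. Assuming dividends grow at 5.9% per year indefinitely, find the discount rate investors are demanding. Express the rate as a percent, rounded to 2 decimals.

Rearranging the constant-growth DDM: r = D₁/P₀ + g.
D₁ = 8.97 × (1 + 0.059) = 9.4992.
r = 9.4992 / 109.68 + 0.059 = 0.08661 + 0.059 = 0.14561

14.56%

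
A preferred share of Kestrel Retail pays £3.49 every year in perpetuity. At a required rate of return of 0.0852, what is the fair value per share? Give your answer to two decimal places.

Zero-growth DDM (perpetuity): P₀ = D/r = 3.49 / 0.0852 = 40.9624

£40.96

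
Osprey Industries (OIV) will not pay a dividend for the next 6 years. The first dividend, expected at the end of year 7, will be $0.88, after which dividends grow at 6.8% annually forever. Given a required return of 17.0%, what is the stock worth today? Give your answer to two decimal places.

$3.36

Deferred-dividend DDM. At t=6 the remaining stream is a growing perpetuity with first payment D_7 = 0.88.
V_6 = D_7/(r−g) = 0.88/(0.17−0.068) = 8.6275
P₀ = V_6/(1+r)^6 = 8.6275/(1+0.17)^6 = 3.3633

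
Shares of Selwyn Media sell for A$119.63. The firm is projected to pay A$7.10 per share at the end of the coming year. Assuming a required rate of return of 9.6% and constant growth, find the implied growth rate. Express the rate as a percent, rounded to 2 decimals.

3.67%

From P₀ = D₁/(r − g), the implied growth is g = r − D₁/P₀.
g = 0.096 − 7.10/119.63 = 0.096 − 0.05935 = 0.03665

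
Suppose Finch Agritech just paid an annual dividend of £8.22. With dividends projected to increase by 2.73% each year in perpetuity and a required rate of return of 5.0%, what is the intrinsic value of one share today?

£372.00

Gordon growth model: P₀ = D₁/(r − g). D₁ = 8.22 × (1 + 0.0273) = 8.4444.
P₀ = 8.4444 / (0.05 − 0.0273) = 8.4444 / 0.0227 = 372.0003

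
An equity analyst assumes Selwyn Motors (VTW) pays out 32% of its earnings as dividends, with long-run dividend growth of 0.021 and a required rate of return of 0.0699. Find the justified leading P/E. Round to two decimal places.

Justified leading P/E = b/(r−g) = 0.32/(0.0699−0.021) = 6.5440

6.54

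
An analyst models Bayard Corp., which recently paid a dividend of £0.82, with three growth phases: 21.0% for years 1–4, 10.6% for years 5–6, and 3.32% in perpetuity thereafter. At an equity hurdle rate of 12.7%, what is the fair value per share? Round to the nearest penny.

Three-stage DDM. Project D₁…D_6; terminal Gordon value at t=6 with g = 0.0332; discount at r = 0.127.
D_1 = 0.9922
D_2 = 1.2006
D_3 = 1.4527
D_4 = 1.7577
D_5 = 1.9441
D_6 = 2.1501
TV_6 = 2.2215/(0.127−0.0332) = 23.6836
P₀ = Σ Dₜ/(1+r)ᵗ + TV_6/(1+r)^6 = 17.6072

£17.61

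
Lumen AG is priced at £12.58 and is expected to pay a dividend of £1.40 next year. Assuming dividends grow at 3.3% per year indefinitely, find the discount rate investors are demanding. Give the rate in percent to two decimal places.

Rearranging the constant-growth DDM: r = D₁/P₀ + g.
r = 1.4000 / 12.58 + 0.033 = 0.11129 + 0.033 = 0.14429

14.43%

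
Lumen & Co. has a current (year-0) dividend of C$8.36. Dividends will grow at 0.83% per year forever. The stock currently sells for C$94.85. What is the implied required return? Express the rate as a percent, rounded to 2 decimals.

9.72%

Rearranging the constant-growth DDM: r = D₁/P₀ + g.
D₁ = 8.36 × (1 + 0.0083) = 8.4294.
r = 8.4294 / 94.85 + 0.0083 = 0.08887 + 0.0083 = 0.09717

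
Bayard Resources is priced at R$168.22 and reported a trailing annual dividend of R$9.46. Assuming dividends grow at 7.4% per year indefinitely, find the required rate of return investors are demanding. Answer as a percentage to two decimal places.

Rearranging the constant-growth DDM: r = D₁/P₀ + g.
D₁ = 9.46 × (1 + 0.074) = 10.1600.
r = 10.1600 / 168.22 + 0.074 = 0.06040 + 0.074 = 0.13440

13.44%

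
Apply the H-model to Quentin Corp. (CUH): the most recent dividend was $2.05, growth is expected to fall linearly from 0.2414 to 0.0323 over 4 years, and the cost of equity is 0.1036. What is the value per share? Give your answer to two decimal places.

H-model: P₀ = D₀[(1+g_L) + H(g_S−g_L)]/(r−g_L), with H = 4/2 = 2.
P₀ = 2.05 × [(1+0.0323) + 2×(0.2414−0.0323)] / (0.1036−0.0323)
   = 2.05 × 1.4505 / 0.0713 = 41.7044

$41.70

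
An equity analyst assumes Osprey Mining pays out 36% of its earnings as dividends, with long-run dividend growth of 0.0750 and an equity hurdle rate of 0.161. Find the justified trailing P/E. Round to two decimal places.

4.50

Justified trailing P/E = b(1+g)/(r−g) = 0.36×(1+0.075)/(0.161−0.075) = 4.5000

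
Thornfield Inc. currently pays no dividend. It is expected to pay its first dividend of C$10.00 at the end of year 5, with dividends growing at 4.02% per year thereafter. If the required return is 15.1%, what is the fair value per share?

C$51.42

Deferred-dividend DDM. At t=4 the remaining stream is a growing perpetuity with first payment D_5 = 10.00.
V_4 = D_5/(r−g) = 10.00/(0.151−0.0402) = 90.2527
P₀ = V_4/(1+r)^4 = 90.2527/(1+0.151)^4 = 51.4232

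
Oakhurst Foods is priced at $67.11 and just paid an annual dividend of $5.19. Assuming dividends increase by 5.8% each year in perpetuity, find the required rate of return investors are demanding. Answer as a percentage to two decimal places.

13.98%

Rearranging the constant-growth DDM: r = D₁/P₀ + g.
D₁ = 5.19 × (1 + 0.058) = 5.4910.
r = 5.4910 / 67.11 + 0.058 = 0.08182 + 0.058 = 0.13982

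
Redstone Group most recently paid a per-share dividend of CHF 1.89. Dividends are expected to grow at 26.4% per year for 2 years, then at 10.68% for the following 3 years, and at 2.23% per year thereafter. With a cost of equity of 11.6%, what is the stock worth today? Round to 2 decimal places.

Three-stage DDM. Project D₁…D_5; terminal Gordon value at t=5 with g = 0.0223; discount at r = 0.116.
D_1 = 2.3890
D_2 = 3.0196
D_3 = 3.3421
D_4 = 3.6991
D_5 = 4.0941
TV_5 = 4.1854/(0.116−0.0223) = 44.6686
P₀ = Σ Dₜ/(1+r)ᵗ + TV_5/(1+r)^5 = 37.5232

CHF 37.52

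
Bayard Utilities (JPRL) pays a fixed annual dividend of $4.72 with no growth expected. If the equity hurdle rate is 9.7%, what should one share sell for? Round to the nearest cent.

Zero-growth DDM (perpetuity): P₀ = D/r = 4.72 / 0.097 = 48.6598

$48.66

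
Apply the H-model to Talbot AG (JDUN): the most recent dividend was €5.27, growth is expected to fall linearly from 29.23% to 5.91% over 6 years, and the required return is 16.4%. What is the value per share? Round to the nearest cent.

H-model: P₀ = D₀[(1+g_L) + H(g_S−g_L)]/(r−g_L), with H = 6/2 = 3.
P₀ = 5.27 × [(1+0.0591) + 3×(0.2923−0.0591)] / (0.164−0.0591)
   = 5.27 × 1.7587 / 0.1049 = 88.3541

€88.35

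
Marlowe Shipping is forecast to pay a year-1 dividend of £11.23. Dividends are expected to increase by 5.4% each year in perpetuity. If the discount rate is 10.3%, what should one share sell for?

£229.18

Gordon growth model: P₀ = D₁/(r − g), with D₁ = 11.23 given directly.
P₀ = 11.2300 / (0.103 − 0.054) = 11.2300 / 0.049 = 229.1837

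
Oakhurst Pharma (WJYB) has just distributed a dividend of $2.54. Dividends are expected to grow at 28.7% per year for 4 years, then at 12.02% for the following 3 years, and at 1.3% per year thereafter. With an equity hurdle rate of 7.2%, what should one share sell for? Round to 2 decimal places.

$137.06

Three-stage DDM. Project D₁…D_7; terminal Gordon value at t=7 with g = 0.013; discount at r = 0.072.
D_1 = 3.2690
D_2 = 4.2072
D_3 = 5.4146
D_4 = 6.9686
D_5 = 7.8063
D_6 = 8.7446
D_7 = 9.7957
TV_7 = 9.9230/(0.072−0.013) = 168.1869
P₀ = Σ Dₜ/(1+r)ᵗ + TV_7/(1+r)^7 = 137.0576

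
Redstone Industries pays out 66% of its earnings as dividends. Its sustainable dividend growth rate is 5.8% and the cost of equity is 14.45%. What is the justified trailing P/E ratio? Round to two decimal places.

8.07

Justified trailing P/E = b(1+g)/(r−g) = 0.66×(1+0.058)/(0.1445−0.058) = 8.0726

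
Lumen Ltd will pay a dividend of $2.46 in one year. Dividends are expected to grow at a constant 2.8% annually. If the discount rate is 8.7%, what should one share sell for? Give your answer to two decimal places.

$41.69

Gordon growth model: P₀ = D₁/(r − g), with D₁ = 2.46 given directly.
P₀ = 2.4600 / (0.087 − 0.028) = 2.4600 / 0.059 = 41.6949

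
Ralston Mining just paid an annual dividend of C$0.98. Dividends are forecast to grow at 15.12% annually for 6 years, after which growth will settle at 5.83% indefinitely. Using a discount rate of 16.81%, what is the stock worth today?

C$14.24

Two-stage DDM. Project D₁…D_6 at 0.1512, terminal growth 0.0583, discount at r = 0.1681.
D_1 = 1.1282
D_2 = 1.2988
D_3 = 1.4951
D_4 = 1.7212
D_5 = 1.9814
D_6 = 2.2810
Terminal value at t=6: TV = D_7/(r−g) = 2.4140/(0.1681−0.0583) = 21.9855
P₀ = 1.1282/(1+0.1681)^1 + 1.2988/(1+0.1681)^2 + 1.4951/(1+0.1681)^3 + 1.7212/(1+0.1681)^4 + 1.9814/(1+0.1681)^5 + 2.2810/(1+0.1681)^6 + 21.9855/(1+0.1681)^6 = 14.2441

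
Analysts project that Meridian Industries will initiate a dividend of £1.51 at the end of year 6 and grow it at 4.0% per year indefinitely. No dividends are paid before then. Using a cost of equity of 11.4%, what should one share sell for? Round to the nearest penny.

Deferred-dividend DDM. At t=5 the remaining stream is a growing perpetuity with first payment D_6 = 1.51.
V_5 = D_6/(r−g) = 1.51/(0.114−0.04) = 20.4054
P₀ = V_5/(1+r)^5 = 20.4054/(1+0.114)^5 = 11.8938

£11.89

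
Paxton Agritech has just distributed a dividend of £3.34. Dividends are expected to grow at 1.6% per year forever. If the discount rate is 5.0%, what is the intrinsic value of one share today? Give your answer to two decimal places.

£99.81

Gordon growth model: P₀ = D₁/(r − g). D₁ = 3.34 × (1 + 0.016) = 3.3934.
P₀ = 3.3934 / (0.05 − 0.016) = 3.3934 / 0.034 = 99.8071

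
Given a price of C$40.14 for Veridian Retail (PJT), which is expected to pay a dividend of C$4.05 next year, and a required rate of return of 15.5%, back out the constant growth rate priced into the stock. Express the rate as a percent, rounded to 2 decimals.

5.41%

From P₀ = D₁/(r − g), the implied growth is g = r − D₁/P₀.
g = 0.155 − 4.05/40.14 = 0.155 − 0.10090 = 0.05410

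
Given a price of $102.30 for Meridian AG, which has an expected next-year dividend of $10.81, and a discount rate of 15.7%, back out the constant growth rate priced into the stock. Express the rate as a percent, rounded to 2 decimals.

5.13%

From P₀ = D₁/(r − g), the implied growth is g = r − D₁/P₀.
g = 0.157 − 10.81/102.30 = 0.157 − 0.10567 = 0.05133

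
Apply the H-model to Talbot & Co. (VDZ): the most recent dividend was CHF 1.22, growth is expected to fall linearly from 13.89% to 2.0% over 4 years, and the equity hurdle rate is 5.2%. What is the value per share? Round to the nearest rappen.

H-model: P₀ = D₀[(1+g_L) + H(g_S−g_L)]/(r−g_L), with H = 4/2 = 2.
P₀ = 1.22 × [(1+0.02) + 2×(0.1389−0.02)] / (0.052−0.02)
   = 1.22 × 1.2578 / 0.032 = 47.9536

CHF 47.95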